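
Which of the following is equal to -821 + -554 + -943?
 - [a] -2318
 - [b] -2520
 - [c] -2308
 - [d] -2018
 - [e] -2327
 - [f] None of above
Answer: a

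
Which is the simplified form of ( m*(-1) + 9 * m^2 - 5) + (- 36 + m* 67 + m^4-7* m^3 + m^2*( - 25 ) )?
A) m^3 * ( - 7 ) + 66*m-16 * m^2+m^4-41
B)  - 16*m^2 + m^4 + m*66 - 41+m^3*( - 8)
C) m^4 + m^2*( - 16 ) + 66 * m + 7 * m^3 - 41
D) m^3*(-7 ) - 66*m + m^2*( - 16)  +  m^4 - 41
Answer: A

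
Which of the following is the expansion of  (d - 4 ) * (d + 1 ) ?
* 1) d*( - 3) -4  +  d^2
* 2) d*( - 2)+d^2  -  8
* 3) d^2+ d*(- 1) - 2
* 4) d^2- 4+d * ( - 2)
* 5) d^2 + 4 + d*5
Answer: 1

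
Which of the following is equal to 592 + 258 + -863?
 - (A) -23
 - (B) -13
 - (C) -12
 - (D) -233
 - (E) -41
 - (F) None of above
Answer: B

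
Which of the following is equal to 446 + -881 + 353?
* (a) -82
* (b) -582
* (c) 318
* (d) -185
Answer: a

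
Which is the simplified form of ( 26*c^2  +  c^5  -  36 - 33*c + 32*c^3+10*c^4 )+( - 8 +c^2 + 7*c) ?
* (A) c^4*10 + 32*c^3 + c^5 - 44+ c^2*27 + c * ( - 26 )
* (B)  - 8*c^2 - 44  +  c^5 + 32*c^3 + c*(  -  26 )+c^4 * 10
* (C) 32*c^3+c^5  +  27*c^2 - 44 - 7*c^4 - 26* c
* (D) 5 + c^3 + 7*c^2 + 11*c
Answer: A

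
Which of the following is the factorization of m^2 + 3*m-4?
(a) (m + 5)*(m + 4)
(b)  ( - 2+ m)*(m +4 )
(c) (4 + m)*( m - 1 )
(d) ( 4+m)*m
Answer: c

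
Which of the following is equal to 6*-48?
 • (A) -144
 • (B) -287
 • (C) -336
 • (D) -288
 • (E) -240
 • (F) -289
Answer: D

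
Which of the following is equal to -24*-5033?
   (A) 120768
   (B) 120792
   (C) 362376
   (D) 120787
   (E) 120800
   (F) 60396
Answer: B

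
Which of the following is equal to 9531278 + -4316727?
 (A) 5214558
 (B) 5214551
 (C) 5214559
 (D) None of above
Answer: B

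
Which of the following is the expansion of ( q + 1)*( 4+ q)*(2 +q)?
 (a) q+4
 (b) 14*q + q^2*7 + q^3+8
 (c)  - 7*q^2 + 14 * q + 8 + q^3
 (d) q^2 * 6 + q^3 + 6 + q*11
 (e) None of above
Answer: b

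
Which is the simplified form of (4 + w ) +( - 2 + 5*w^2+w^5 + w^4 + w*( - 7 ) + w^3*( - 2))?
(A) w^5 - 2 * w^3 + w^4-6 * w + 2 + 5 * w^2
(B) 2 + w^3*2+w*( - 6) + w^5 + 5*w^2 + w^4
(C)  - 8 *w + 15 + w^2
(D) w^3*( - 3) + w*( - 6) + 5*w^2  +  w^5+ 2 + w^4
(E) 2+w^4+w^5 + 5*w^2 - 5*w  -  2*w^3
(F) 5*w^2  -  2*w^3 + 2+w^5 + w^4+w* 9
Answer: A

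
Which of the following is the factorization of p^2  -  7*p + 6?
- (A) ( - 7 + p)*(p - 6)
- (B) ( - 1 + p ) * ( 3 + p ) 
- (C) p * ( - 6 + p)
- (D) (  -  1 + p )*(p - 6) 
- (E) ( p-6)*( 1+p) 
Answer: D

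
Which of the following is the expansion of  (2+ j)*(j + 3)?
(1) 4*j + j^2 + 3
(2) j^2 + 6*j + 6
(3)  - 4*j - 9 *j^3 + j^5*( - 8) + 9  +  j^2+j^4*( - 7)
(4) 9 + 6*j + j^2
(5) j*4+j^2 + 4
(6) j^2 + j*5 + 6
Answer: 6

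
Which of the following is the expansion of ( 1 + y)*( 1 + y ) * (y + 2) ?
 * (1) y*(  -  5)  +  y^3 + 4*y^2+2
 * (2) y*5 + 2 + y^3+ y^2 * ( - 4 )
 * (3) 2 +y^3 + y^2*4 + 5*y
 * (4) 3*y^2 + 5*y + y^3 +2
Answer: 3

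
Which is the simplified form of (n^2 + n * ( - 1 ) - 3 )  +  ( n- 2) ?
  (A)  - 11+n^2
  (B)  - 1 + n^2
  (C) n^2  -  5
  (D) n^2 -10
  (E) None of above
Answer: C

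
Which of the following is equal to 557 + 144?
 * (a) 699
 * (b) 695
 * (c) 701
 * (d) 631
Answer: c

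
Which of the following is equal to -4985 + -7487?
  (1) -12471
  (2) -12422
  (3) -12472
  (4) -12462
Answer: 3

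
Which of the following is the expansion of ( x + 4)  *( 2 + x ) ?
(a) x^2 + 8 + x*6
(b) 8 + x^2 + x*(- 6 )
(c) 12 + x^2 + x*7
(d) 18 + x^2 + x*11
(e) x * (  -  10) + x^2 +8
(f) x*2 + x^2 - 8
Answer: a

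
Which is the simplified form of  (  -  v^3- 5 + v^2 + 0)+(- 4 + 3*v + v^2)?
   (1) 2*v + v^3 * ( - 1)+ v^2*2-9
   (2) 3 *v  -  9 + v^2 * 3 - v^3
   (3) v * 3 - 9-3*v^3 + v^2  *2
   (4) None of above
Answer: 4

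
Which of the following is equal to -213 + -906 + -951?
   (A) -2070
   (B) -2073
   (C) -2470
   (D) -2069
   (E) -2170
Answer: A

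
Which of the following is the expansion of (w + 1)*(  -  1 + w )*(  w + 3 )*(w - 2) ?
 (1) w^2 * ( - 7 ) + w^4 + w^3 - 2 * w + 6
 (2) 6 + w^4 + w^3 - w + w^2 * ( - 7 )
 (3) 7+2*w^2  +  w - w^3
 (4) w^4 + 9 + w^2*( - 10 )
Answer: 2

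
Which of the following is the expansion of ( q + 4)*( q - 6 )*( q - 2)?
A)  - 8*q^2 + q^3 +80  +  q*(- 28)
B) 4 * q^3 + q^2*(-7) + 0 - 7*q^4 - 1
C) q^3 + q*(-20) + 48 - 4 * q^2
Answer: C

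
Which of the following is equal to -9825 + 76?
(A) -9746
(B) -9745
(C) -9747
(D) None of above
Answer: D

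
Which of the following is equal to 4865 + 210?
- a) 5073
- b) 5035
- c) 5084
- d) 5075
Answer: d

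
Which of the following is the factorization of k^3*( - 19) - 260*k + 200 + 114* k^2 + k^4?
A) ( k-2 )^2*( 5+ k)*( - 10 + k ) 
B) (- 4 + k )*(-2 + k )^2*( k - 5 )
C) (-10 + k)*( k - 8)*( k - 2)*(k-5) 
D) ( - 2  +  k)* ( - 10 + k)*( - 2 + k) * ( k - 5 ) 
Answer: D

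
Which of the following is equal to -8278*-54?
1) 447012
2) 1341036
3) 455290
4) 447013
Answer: 1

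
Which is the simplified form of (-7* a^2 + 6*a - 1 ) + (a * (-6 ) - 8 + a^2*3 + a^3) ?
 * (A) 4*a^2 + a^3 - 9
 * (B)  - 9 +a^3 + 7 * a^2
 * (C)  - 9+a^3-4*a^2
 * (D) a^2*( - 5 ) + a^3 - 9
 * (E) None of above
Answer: C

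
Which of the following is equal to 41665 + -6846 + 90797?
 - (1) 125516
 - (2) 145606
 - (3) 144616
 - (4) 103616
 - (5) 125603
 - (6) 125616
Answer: 6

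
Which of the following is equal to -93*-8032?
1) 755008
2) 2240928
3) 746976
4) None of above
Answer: 3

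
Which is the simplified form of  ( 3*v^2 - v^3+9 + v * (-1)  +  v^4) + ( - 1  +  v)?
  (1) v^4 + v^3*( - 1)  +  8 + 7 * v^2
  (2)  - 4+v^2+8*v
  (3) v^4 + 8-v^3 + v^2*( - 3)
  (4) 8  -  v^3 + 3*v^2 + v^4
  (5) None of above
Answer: 4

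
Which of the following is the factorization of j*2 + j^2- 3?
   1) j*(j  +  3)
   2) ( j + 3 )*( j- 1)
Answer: 2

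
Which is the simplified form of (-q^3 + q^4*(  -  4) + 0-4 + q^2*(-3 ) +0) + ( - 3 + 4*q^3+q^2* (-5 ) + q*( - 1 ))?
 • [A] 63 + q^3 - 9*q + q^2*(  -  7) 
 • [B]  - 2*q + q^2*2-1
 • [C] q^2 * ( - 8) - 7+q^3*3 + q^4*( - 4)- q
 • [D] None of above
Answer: C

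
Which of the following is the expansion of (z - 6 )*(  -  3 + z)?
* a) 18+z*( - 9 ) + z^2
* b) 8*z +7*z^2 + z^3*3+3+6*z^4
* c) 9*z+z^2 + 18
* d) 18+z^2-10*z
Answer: a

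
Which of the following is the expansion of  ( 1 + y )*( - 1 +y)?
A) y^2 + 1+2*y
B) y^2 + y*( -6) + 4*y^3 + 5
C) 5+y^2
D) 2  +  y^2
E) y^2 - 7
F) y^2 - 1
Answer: F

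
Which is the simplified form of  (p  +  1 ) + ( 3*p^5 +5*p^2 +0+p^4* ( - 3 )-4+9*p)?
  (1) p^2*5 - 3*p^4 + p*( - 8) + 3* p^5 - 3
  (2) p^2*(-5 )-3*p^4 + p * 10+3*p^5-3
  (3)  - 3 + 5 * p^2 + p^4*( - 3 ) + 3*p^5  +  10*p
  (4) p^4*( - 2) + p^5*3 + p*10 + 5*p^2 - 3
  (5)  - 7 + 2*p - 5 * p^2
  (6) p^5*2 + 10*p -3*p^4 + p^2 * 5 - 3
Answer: 3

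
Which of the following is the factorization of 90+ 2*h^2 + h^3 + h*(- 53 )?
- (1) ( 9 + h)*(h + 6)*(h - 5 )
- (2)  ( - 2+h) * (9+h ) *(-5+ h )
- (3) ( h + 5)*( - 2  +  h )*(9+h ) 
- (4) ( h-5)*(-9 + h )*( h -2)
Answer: 2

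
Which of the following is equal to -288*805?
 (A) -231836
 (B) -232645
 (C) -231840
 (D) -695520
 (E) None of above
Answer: C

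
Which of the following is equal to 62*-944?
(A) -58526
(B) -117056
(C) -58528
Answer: C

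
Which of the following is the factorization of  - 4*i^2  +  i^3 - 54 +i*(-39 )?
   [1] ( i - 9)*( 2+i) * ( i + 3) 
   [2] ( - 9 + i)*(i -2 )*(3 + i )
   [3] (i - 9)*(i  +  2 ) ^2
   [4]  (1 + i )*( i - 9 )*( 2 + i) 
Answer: 1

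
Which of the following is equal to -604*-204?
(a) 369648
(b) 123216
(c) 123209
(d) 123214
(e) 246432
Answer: b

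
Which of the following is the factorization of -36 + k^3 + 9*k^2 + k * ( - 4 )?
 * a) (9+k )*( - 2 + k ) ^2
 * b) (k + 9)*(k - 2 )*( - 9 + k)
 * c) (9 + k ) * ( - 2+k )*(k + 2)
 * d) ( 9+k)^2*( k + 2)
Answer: c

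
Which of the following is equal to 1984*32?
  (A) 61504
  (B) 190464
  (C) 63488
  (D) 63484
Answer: C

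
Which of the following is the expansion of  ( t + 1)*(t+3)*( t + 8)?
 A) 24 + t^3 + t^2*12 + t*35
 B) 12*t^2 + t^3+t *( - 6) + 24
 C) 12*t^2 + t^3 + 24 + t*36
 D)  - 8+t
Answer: A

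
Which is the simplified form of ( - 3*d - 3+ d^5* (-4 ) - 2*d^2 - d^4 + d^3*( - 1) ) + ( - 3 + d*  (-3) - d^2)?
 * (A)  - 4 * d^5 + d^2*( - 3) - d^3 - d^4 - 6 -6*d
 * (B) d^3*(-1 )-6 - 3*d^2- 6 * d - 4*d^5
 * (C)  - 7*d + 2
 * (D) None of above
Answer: A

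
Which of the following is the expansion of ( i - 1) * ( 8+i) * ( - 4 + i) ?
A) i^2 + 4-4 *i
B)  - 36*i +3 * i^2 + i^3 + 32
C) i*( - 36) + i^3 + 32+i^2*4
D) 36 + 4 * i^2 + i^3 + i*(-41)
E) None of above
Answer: B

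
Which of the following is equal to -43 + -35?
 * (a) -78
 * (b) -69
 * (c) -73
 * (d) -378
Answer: a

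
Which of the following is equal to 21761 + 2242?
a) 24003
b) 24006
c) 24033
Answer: a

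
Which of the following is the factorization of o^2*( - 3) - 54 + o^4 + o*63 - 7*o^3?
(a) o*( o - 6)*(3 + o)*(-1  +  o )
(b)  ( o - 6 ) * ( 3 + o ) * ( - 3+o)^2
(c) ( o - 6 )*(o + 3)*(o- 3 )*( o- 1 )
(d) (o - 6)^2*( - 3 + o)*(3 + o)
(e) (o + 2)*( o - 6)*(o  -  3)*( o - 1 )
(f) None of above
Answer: c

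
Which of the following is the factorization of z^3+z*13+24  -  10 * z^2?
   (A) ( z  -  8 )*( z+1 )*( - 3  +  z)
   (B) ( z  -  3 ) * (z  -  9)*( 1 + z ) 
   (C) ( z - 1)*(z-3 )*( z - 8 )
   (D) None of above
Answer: A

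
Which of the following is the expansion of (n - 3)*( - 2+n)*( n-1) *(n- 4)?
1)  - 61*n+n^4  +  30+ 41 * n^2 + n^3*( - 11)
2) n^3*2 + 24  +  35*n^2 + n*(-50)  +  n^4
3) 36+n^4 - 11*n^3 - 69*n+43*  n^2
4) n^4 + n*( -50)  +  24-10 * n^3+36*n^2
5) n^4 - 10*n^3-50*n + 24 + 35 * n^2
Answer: 5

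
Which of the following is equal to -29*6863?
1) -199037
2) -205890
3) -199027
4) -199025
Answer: 3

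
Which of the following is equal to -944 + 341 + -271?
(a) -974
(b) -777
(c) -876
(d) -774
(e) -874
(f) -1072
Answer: e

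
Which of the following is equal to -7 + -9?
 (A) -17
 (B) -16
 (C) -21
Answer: B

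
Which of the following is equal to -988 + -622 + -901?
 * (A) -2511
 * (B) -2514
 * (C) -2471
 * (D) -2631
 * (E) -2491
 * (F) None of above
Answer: A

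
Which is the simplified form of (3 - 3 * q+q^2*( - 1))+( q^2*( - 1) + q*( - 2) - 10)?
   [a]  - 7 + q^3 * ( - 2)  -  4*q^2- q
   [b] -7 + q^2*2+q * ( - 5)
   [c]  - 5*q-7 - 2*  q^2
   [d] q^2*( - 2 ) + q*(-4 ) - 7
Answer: c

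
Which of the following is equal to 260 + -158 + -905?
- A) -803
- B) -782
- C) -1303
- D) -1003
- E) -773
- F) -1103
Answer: A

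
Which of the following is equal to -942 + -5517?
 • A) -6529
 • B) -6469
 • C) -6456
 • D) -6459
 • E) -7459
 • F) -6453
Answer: D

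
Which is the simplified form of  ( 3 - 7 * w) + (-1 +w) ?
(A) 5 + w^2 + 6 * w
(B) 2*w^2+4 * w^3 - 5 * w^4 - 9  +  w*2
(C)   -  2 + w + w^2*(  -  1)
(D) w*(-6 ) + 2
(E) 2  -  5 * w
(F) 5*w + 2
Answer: D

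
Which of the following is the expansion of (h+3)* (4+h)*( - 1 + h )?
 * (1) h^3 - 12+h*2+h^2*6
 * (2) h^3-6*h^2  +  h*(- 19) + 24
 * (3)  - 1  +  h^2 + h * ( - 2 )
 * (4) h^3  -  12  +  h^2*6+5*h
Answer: 4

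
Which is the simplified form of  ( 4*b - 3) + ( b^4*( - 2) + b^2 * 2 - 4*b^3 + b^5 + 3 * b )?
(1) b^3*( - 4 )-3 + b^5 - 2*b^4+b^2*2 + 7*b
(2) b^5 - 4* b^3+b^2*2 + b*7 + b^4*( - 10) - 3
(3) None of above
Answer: 1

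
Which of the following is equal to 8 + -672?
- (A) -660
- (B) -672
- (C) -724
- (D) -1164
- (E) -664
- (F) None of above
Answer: E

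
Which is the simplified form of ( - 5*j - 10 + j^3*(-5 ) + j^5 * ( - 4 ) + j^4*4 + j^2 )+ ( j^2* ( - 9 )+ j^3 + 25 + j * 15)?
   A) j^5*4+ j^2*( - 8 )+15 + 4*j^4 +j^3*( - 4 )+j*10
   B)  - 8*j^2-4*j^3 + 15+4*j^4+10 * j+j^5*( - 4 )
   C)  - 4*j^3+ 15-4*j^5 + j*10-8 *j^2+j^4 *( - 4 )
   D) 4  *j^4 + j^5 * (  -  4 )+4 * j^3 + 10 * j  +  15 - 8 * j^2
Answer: B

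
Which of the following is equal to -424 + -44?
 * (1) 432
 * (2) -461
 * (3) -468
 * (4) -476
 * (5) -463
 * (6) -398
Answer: 3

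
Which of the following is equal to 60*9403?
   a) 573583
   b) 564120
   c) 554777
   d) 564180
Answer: d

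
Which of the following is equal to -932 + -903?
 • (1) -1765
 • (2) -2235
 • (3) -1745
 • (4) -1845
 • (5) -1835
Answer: 5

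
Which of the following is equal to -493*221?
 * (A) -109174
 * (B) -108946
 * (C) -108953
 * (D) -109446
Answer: C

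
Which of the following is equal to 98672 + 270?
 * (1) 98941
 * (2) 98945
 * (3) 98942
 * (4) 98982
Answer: 3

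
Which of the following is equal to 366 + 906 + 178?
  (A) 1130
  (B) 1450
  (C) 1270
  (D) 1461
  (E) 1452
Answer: B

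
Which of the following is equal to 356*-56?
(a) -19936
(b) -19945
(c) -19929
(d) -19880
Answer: a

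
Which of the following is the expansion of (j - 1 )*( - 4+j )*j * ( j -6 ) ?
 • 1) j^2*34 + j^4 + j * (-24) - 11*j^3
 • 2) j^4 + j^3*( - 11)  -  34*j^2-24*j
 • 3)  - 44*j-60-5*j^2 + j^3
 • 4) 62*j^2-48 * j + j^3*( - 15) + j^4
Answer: 1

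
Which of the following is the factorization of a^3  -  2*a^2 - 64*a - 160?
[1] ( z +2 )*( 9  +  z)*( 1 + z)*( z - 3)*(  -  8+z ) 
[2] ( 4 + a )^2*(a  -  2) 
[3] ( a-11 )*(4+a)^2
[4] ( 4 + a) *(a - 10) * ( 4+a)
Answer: 4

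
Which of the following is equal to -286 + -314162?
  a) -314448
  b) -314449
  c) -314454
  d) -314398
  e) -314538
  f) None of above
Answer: a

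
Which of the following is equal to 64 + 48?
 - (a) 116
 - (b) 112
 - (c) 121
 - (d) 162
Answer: b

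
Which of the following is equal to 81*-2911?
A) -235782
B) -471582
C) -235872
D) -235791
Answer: D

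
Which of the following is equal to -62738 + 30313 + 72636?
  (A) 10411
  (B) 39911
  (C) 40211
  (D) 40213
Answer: C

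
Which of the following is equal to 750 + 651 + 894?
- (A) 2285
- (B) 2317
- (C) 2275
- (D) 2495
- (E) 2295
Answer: E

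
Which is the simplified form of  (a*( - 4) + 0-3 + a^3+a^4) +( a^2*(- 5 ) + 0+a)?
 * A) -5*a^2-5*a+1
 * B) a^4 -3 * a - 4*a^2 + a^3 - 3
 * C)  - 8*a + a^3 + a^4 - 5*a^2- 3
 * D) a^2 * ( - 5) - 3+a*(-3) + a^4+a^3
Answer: D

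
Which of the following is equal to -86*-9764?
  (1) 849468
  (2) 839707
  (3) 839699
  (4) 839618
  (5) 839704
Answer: 5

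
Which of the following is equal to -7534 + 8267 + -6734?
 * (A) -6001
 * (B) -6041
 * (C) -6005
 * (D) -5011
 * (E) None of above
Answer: A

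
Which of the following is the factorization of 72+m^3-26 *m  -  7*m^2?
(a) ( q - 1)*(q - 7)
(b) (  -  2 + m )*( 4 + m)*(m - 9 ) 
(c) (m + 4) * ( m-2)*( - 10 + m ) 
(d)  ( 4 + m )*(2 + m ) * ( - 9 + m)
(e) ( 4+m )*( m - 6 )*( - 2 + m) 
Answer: b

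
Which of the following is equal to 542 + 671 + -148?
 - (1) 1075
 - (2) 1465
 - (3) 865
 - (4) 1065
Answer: 4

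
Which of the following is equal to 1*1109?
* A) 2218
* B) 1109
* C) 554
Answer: B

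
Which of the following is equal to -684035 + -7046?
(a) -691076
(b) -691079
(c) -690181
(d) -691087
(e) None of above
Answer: e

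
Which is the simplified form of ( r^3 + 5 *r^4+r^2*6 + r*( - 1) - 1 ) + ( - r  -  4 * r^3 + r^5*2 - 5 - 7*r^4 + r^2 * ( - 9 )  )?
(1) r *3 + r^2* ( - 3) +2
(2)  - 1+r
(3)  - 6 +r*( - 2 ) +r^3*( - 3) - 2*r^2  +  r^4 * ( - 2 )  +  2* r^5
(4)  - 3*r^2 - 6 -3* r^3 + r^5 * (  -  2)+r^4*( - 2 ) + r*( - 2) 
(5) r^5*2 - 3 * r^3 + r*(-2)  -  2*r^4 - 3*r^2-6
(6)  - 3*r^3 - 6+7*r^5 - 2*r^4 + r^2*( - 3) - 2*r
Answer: 5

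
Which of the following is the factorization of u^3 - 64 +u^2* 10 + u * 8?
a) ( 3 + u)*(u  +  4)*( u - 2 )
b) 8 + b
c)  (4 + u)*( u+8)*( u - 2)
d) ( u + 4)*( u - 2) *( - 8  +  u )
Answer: c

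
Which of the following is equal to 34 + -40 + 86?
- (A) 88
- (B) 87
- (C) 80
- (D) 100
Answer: C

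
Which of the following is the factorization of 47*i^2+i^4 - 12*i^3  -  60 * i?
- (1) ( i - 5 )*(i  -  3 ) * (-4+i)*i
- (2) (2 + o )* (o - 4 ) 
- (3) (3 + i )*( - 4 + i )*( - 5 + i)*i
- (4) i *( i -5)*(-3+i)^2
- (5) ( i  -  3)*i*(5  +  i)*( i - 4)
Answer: 1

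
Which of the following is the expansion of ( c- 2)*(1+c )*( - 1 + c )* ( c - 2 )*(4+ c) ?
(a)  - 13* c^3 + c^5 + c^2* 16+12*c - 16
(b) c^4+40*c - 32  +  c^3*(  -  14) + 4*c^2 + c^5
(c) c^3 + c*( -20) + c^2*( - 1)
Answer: a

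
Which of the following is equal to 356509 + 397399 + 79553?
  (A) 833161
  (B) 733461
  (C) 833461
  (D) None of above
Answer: C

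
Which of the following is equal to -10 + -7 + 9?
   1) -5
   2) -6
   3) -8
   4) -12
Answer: 3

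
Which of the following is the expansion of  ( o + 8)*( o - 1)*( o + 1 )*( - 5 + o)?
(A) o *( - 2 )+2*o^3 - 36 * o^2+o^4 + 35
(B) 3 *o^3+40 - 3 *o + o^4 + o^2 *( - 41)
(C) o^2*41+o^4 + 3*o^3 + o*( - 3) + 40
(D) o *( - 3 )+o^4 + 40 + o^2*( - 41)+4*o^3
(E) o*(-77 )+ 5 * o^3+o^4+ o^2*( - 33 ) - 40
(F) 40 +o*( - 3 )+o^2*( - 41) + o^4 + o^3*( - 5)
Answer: B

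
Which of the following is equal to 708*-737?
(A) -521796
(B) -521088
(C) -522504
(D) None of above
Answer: A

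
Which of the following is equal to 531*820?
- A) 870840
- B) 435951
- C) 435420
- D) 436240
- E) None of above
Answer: C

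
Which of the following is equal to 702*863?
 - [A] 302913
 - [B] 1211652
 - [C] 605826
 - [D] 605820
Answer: C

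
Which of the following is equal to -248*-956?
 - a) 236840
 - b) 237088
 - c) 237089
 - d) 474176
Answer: b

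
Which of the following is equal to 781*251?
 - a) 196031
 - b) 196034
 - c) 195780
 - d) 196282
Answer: a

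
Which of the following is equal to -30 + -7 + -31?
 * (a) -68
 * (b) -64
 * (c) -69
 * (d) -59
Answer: a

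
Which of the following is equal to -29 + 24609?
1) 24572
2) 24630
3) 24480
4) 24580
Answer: 4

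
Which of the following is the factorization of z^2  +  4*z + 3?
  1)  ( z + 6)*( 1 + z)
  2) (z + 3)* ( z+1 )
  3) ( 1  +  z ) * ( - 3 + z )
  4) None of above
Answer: 2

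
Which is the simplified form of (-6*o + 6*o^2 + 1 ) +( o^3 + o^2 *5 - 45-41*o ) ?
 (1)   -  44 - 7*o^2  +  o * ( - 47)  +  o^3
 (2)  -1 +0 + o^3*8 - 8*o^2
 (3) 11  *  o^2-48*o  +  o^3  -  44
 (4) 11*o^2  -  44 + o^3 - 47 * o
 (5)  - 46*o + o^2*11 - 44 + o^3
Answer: 4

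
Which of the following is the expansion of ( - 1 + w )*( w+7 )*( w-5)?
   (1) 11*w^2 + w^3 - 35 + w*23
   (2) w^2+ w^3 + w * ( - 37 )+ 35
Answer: 2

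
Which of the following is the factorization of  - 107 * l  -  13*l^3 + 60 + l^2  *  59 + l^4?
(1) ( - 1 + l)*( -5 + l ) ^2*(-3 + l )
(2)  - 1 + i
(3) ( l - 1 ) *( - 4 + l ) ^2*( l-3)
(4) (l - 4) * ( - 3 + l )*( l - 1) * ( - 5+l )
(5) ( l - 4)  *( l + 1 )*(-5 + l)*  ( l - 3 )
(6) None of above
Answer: 4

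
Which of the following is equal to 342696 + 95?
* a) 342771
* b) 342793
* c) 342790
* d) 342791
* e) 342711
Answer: d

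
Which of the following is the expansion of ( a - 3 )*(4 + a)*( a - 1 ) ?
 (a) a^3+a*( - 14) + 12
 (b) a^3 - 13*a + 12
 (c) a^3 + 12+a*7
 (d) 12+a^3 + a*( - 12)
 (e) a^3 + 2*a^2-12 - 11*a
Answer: b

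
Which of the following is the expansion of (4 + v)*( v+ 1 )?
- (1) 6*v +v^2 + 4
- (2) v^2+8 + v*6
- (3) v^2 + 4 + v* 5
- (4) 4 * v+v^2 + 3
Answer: 3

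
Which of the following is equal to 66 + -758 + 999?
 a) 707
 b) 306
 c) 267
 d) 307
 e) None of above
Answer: d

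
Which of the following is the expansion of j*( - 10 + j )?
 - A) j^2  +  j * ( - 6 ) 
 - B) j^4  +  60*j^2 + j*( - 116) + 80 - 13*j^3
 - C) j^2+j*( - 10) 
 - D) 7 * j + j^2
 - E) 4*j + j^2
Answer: C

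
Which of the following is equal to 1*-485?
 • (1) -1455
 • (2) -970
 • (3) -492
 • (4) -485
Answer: 4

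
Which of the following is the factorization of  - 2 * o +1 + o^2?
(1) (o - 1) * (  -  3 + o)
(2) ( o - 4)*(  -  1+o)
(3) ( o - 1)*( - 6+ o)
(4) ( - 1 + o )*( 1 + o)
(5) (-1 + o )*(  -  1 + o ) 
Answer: 5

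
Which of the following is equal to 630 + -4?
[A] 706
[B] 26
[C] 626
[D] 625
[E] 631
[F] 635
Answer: C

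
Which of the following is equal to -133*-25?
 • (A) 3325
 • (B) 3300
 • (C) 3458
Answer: A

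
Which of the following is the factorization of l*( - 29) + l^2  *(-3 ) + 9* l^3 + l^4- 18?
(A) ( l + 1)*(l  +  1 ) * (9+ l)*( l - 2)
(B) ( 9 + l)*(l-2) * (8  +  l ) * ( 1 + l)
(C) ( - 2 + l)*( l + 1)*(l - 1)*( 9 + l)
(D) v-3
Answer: A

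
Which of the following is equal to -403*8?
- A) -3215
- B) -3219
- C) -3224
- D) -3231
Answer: C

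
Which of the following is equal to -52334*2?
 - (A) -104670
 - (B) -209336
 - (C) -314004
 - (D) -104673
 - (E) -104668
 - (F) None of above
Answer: E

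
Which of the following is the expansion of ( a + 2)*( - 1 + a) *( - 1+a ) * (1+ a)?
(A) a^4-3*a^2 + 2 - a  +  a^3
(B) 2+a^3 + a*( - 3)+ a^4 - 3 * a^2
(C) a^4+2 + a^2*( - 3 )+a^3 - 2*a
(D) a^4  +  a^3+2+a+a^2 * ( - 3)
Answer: A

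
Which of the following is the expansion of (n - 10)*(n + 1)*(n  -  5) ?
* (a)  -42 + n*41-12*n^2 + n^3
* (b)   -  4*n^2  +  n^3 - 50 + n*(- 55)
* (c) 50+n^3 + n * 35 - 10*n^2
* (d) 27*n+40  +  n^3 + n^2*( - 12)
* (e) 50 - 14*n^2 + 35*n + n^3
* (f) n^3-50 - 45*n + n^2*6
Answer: e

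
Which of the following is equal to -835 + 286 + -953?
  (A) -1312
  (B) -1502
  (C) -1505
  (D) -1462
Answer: B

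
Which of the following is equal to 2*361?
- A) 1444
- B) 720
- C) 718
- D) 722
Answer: D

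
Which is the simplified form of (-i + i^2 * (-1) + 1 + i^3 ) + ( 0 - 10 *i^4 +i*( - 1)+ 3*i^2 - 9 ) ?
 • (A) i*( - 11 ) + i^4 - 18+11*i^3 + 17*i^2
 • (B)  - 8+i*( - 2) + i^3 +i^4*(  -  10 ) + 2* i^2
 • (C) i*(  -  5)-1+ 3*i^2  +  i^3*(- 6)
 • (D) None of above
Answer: B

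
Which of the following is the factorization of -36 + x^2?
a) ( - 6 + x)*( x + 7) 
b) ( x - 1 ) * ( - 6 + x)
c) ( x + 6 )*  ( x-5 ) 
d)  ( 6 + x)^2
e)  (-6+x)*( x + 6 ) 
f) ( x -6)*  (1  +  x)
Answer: e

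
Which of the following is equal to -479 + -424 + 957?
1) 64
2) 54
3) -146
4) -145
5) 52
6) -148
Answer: 2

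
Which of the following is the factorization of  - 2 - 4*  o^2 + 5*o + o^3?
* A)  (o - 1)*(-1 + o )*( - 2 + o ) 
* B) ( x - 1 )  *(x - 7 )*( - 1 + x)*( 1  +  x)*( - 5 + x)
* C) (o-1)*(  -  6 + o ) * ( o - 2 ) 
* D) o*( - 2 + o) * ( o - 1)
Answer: A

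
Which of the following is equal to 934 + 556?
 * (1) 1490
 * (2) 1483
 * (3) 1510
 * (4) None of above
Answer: 1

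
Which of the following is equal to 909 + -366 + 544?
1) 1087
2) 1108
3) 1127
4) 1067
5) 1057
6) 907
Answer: 1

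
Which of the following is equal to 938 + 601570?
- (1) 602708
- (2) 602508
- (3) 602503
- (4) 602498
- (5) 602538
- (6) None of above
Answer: 2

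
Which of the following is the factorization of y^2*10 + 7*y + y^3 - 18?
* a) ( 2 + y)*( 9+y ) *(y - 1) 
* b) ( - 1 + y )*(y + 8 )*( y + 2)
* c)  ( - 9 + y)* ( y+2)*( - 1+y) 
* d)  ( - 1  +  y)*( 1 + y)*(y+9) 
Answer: a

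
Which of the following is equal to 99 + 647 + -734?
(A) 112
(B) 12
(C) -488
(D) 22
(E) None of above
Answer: B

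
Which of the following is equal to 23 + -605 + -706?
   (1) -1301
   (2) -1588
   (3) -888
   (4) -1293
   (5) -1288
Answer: 5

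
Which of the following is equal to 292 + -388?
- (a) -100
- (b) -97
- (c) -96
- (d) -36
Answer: c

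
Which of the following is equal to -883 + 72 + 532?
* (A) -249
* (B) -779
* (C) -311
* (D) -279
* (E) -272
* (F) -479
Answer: D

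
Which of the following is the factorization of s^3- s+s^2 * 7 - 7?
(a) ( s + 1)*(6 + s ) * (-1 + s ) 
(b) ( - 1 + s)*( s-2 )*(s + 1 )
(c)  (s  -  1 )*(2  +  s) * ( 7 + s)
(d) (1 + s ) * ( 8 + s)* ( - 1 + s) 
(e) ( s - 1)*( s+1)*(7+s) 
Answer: e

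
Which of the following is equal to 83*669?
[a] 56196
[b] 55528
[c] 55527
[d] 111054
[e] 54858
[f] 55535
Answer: c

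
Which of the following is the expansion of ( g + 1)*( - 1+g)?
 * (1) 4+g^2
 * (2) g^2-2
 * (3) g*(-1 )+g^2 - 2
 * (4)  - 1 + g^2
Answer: 4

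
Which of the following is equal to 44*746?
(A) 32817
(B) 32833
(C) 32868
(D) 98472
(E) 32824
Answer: E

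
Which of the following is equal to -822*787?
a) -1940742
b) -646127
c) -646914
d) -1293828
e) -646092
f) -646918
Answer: c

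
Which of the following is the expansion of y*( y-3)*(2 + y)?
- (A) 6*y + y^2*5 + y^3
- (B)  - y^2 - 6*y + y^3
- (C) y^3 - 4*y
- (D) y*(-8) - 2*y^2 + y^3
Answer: B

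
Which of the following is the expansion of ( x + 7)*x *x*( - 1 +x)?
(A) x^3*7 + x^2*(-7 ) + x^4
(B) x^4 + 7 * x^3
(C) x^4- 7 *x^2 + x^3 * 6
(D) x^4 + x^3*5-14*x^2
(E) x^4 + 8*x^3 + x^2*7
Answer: C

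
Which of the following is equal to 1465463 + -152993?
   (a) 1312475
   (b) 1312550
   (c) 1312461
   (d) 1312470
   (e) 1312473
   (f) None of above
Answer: d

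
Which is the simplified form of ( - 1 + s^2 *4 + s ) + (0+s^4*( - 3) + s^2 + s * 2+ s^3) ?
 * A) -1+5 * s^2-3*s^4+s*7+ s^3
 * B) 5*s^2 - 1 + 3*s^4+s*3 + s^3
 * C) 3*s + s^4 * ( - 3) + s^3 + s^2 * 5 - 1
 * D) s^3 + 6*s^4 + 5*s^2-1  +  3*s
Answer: C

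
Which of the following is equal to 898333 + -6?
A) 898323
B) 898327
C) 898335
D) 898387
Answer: B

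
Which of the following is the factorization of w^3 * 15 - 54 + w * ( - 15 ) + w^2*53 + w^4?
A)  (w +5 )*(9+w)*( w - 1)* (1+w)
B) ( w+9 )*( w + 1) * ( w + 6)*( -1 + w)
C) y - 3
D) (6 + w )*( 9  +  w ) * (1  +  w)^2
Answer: B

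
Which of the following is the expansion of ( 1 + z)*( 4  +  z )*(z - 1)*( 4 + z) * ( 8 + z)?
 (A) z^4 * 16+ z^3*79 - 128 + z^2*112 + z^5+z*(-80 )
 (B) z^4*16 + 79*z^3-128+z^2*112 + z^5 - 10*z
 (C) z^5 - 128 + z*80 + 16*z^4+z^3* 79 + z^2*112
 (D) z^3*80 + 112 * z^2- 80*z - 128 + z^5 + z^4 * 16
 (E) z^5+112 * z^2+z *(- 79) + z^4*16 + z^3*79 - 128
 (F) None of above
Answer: A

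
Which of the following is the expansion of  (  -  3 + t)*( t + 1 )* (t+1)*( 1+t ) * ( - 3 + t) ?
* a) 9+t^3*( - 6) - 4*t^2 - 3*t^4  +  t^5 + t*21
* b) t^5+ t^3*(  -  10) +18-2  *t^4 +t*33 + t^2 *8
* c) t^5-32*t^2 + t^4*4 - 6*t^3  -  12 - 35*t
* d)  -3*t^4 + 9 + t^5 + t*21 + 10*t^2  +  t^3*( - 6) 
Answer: d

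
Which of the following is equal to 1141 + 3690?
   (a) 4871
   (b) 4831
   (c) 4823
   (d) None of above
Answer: b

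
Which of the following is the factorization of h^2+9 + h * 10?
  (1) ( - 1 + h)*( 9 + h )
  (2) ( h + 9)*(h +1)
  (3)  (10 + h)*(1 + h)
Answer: 2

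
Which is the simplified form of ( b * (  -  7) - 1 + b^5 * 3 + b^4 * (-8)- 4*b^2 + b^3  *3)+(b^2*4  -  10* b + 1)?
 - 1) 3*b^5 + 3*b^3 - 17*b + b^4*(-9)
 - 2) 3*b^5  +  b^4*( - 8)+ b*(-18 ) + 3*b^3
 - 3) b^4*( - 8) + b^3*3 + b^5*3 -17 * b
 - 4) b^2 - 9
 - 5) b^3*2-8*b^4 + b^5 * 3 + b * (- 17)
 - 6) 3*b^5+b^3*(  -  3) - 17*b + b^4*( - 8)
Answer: 3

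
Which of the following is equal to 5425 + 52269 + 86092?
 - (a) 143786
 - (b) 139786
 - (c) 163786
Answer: a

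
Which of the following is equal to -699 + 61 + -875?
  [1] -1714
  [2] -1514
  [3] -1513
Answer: 3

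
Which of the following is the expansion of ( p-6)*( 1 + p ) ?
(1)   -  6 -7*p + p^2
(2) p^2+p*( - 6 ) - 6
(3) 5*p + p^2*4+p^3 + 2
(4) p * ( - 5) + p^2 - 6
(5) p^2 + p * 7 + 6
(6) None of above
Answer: 4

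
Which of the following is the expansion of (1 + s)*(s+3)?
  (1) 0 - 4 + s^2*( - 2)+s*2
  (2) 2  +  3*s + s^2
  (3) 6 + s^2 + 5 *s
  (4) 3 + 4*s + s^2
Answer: 4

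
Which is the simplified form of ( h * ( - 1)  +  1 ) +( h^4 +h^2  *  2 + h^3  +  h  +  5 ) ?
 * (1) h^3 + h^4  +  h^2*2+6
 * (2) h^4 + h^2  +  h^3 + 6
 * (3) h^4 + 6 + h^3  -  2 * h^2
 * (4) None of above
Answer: 1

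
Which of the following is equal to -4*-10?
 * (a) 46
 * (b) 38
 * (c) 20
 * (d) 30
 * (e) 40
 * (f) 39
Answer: e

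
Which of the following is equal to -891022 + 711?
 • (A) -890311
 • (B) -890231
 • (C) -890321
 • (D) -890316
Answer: A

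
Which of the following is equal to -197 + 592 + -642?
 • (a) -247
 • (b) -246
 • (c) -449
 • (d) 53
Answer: a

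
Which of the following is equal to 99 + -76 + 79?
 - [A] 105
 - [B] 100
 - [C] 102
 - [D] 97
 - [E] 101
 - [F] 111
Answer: C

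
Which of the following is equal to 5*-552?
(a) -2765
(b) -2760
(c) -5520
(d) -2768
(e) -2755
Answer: b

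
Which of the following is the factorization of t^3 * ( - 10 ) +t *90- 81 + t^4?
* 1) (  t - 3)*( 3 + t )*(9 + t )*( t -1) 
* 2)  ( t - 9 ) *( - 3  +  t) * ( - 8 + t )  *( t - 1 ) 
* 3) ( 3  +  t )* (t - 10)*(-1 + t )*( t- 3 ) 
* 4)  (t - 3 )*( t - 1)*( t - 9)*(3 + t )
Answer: 4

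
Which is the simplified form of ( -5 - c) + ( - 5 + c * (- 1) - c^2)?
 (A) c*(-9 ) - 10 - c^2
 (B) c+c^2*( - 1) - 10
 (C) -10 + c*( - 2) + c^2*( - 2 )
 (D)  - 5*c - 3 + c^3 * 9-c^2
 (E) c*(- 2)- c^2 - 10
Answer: E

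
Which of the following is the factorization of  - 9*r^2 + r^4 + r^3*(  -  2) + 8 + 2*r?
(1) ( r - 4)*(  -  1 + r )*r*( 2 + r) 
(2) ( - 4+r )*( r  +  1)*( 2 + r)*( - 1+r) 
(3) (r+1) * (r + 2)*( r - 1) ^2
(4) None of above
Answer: 2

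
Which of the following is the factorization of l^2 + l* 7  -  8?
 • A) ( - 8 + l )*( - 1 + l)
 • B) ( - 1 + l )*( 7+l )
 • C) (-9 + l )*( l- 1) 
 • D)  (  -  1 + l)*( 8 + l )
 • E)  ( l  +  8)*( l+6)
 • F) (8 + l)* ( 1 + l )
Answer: D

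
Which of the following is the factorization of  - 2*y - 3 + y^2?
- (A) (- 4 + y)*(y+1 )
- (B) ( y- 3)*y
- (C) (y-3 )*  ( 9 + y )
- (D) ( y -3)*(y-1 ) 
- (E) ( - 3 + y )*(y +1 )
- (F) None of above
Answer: E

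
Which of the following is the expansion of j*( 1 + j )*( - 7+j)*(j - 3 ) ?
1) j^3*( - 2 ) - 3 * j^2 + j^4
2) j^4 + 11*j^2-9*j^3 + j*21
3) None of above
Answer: 2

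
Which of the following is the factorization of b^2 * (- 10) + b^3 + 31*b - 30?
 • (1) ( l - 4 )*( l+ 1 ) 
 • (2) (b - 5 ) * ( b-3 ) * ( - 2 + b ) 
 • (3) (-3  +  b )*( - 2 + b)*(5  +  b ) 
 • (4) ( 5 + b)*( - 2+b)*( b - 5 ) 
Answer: 2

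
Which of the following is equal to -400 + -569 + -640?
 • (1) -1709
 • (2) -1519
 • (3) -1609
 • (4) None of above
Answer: 3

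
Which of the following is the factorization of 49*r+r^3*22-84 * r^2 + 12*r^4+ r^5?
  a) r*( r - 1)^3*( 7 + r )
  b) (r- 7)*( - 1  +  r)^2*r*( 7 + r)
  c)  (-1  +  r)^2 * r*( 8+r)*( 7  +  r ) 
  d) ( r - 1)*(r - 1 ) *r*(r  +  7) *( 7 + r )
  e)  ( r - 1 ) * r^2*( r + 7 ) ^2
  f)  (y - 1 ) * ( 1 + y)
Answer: d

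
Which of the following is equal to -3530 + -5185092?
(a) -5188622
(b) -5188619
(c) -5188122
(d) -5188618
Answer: a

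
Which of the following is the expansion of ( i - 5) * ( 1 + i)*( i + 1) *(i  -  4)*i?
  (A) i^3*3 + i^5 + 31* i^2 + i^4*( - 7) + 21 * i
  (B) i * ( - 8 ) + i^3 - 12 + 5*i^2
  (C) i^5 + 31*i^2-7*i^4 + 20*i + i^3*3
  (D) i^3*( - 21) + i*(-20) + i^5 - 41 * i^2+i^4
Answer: C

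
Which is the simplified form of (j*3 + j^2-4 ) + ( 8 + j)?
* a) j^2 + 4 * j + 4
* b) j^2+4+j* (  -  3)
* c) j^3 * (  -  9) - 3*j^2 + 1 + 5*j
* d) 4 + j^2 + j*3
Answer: a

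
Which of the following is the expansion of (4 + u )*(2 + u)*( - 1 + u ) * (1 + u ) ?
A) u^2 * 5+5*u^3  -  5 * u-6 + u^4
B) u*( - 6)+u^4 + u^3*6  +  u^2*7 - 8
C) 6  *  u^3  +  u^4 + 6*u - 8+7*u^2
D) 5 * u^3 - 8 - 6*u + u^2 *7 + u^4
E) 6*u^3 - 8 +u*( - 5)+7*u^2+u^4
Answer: B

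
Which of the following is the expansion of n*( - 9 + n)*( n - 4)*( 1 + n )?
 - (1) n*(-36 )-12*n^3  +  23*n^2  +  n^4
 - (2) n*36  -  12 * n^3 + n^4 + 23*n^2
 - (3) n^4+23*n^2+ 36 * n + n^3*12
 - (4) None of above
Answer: 2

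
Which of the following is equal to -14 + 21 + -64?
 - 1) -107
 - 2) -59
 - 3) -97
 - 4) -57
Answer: 4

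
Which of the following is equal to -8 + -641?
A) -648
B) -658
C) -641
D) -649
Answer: D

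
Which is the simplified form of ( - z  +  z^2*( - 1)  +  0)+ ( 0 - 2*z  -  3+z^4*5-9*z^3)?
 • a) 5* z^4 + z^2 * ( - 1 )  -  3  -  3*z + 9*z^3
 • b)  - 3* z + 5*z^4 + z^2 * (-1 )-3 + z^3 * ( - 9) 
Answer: b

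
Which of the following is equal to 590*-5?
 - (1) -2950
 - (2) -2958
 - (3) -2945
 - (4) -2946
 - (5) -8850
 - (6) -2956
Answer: 1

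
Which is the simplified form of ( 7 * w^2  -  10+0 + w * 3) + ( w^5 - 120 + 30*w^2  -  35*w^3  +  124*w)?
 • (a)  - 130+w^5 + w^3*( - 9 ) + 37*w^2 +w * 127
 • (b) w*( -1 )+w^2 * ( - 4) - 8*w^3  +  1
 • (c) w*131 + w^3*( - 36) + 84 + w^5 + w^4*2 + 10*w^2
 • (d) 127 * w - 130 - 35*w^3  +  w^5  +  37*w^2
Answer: d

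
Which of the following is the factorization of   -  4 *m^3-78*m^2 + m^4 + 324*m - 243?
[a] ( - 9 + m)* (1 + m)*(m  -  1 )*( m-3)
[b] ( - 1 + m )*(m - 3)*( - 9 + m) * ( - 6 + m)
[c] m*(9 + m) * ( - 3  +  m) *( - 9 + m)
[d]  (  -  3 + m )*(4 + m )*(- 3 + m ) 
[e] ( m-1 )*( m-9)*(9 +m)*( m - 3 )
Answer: e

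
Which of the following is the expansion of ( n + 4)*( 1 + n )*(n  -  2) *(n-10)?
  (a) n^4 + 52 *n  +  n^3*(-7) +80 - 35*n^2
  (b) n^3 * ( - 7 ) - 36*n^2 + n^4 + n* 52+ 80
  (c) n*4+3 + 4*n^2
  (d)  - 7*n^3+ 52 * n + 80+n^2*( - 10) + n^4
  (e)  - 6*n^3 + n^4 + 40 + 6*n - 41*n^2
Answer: b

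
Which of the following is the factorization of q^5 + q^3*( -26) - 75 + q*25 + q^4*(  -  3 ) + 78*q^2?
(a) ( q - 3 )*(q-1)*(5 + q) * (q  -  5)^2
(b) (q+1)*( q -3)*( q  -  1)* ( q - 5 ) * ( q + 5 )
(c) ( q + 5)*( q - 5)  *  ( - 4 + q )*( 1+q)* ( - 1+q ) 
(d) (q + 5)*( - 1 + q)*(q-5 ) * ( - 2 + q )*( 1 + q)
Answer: b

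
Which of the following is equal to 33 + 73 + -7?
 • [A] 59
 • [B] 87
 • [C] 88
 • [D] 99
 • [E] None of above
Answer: D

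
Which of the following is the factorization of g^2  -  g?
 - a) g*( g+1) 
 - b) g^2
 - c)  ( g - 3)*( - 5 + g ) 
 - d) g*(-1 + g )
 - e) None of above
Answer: d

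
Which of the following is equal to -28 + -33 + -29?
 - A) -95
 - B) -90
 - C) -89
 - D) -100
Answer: B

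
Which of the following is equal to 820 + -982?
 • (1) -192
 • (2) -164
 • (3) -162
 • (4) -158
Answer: 3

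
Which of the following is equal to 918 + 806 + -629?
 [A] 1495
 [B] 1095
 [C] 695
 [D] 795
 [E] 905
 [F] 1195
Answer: B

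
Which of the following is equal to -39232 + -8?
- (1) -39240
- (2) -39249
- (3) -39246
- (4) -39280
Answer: 1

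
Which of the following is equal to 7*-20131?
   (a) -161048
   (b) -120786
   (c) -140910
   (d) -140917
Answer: d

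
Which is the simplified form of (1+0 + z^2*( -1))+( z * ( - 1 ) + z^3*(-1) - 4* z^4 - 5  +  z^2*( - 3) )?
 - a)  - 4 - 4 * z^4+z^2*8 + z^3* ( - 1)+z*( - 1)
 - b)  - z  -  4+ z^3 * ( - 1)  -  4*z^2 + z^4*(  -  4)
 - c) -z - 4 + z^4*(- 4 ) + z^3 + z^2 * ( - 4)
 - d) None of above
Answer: b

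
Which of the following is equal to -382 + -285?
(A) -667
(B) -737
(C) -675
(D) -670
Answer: A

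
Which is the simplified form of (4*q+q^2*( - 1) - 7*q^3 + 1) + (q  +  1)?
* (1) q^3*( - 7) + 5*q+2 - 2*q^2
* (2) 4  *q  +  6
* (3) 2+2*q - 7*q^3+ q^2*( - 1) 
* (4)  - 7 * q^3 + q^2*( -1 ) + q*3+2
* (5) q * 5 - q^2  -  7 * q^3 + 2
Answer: 5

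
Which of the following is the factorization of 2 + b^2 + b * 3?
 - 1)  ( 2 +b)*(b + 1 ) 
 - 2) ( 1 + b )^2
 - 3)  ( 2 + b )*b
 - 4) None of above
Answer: 1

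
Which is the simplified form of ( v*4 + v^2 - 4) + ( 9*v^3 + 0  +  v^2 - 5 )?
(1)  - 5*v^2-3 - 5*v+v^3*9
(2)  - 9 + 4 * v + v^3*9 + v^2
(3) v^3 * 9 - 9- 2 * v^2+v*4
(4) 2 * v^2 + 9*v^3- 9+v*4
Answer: 4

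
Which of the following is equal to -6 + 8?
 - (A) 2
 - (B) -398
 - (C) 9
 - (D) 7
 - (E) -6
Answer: A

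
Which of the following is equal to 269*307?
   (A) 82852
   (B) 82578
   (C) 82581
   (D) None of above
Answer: D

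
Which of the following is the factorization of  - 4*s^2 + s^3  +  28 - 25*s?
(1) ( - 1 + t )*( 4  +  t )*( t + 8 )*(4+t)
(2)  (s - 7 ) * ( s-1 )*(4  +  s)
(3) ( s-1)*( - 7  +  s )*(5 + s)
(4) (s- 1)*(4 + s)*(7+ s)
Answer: 2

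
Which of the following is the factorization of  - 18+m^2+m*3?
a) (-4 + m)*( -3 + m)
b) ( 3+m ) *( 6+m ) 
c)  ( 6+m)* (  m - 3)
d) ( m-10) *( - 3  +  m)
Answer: c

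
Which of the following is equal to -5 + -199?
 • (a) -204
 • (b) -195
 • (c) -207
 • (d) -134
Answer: a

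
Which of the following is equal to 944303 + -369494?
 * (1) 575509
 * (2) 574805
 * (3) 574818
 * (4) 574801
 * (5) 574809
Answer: 5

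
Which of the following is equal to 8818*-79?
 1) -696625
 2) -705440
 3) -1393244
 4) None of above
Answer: 4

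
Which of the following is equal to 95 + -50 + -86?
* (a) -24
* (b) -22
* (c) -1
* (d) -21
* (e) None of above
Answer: e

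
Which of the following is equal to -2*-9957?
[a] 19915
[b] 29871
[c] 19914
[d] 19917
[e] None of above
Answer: c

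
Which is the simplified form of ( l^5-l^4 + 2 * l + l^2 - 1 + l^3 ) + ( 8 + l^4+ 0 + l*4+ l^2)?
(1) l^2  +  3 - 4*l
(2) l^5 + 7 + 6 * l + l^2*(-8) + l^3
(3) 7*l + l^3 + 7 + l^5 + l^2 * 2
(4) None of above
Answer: 4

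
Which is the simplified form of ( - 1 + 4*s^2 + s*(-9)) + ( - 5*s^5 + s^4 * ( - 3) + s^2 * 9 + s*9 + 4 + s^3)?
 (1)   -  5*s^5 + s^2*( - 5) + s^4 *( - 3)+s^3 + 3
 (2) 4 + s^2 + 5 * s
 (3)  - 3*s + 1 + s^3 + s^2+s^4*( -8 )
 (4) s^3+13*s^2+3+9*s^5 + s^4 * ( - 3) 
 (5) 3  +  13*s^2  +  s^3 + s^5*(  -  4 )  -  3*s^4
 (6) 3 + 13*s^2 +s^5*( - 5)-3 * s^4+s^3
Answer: 6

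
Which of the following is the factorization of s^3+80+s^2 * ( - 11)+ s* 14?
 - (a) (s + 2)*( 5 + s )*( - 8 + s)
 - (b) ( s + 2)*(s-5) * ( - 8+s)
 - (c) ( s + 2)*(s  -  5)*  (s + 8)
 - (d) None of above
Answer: b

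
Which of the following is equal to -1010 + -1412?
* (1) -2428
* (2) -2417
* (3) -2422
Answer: 3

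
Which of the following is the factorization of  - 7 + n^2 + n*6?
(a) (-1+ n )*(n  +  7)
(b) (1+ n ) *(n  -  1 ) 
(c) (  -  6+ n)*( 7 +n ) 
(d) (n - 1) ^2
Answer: a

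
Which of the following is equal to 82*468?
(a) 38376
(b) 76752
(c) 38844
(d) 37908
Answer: a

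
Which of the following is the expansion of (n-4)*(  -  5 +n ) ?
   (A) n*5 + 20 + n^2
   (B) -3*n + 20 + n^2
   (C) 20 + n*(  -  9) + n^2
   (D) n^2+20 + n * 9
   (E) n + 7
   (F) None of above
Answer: C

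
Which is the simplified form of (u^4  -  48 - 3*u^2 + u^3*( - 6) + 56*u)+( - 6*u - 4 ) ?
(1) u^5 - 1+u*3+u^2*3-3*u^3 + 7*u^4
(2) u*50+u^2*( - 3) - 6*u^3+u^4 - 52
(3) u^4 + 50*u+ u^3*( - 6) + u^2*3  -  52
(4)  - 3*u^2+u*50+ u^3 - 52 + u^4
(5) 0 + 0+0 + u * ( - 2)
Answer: 2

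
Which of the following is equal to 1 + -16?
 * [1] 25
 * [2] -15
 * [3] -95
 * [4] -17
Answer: 2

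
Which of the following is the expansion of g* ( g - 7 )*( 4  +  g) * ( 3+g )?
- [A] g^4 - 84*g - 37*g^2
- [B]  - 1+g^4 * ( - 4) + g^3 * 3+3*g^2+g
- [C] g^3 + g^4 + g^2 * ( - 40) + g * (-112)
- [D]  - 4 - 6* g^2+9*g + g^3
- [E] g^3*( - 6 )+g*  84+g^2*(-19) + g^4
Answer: A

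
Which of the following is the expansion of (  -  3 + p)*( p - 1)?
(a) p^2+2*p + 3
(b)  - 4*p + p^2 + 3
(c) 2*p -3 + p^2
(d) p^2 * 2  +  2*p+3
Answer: b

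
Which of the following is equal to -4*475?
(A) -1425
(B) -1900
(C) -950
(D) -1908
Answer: B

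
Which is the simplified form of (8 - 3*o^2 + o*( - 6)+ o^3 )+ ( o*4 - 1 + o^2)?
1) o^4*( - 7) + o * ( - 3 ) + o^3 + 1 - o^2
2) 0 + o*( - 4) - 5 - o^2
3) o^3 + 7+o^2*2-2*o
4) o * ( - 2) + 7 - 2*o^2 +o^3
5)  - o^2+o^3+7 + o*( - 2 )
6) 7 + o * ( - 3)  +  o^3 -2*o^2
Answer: 4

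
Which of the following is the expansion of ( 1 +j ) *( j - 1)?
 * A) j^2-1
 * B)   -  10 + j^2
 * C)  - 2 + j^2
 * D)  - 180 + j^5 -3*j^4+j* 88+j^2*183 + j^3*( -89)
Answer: A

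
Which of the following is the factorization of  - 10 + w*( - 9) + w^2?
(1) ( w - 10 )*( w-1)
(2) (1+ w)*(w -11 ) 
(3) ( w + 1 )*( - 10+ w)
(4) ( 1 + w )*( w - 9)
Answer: 3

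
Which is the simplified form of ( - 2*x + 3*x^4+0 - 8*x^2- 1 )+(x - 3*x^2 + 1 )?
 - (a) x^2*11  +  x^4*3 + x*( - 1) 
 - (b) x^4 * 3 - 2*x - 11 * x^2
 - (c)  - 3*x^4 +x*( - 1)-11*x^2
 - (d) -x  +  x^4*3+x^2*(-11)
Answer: d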